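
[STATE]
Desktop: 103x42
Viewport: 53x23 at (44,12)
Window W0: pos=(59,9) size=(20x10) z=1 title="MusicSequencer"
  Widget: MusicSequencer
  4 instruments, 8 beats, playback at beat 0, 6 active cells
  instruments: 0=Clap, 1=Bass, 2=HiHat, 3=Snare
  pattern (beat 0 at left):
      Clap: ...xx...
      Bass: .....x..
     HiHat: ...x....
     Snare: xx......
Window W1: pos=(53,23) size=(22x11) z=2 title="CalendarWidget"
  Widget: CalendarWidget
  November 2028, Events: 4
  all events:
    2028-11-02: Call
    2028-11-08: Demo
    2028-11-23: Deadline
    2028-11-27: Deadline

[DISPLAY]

               ┃      ▼1234567    ┃                  
               ┃  Clap···██···    ┃                  
               ┃  Bass·····█··    ┃                  
               ┃ HiHat···█····    ┃                  
               ┃ Snare██······    ┃                  
               ┃                  ┃                  
               ┗━━━━━━━━━━━━━━━━━━┛                  
                                                     
                                                     
                                                     
                                                     
         ┏━━━━━━━━━━━━━━━━━━━━┓                      
         ┃ CalendarWidget     ┃                      
         ┠────────────────────┨                      
         ┃   November 2028    ┃                      
         ┃Mo Tu We Th Fr Sa Su┃                      
         ┃       1  2*  3  4  ┃                      
         ┃ 6  7  8*  9 10 11 1┃                      
         ┃13 14 15 16 17 18 19┃                      
         ┃20 21 22 23* 24 25 2┃                      
         ┃27* 28 29 30        ┃                      
         ┗━━━━━━━━━━━━━━━━━━━━┛                      
                                                     


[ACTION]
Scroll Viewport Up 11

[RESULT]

                                                     
                                                     
                                                     
                                                     
                                                     
                                                     
                                                     
                                                     
               ┏━━━━━━━━━━━━━━━━━━┓                  
               ┃ MusicSequencer   ┃                  
               ┠──────────────────┨                  
               ┃      ▼1234567    ┃                  
               ┃  Clap···██···    ┃                  
               ┃  Bass·····█··    ┃                  
               ┃ HiHat···█····    ┃                  
               ┃ Snare██······    ┃                  
               ┃                  ┃                  
               ┗━━━━━━━━━━━━━━━━━━┛                  
                                                     
                                                     
                                                     
                                                     
         ┏━━━━━━━━━━━━━━━━━━━━┓                      


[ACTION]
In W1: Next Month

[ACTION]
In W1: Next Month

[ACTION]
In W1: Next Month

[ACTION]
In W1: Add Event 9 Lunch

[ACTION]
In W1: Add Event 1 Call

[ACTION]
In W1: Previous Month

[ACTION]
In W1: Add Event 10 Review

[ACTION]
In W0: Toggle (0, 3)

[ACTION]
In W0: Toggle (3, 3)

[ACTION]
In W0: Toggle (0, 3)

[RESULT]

                                                     
                                                     
                                                     
                                                     
                                                     
                                                     
                                                     
                                                     
               ┏━━━━━━━━━━━━━━━━━━┓                  
               ┃ MusicSequencer   ┃                  
               ┠──────────────────┨                  
               ┃      ▼1234567    ┃                  
               ┃  Clap···██···    ┃                  
               ┃  Bass·····█··    ┃                  
               ┃ HiHat···█····    ┃                  
               ┃ Snare██·█····    ┃                  
               ┃                  ┃                  
               ┗━━━━━━━━━━━━━━━━━━┛                  
                                                     
                                                     
                                                     
                                                     
         ┏━━━━━━━━━━━━━━━━━━━━┓                      


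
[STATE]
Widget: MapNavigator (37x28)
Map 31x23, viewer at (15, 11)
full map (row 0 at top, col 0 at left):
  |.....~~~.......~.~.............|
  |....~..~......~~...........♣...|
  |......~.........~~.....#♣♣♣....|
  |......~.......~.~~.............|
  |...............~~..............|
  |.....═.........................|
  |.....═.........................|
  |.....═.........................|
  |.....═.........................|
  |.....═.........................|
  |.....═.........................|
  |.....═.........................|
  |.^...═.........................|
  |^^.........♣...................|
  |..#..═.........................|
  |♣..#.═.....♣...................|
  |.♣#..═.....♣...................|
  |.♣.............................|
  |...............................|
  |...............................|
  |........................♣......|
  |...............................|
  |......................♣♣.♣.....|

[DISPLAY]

                                     
                                     
                                     
   .....~~~.......~.~.............   
   ....~..~......~~...........♣...   
   ......~.........~~.....#♣♣♣....   
   ......~.......~.~~.............   
   ...............~~..............   
   .....═.........................   
   .....═.........................   
   .....═.........................   
   .....═.........................   
   .....═.........................   
   .....═.........................   
   .....═.........@...............   
   .^...═.........................   
   ^^.........♣...................   
   ..#..═.........................   
   ♣..#.═.....♣...................   
   .♣#..═.....♣...................   
   .♣.............................   
   ...............................   
   ...............................   
   ........................♣......   
   ...............................   
   ......................♣♣.♣.....   
                                     
                                     


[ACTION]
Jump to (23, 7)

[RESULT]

                                     
                                     
                                     
                                     
                                     
                                     
                                     
~~~.......~.~.............           
..~......~~...........♣...           
.~.........~~.....#♣♣♣....           
.~.......~.~~.............           
..........~~..............           
═.........................           
═.........................           
═.................@.......           
═.........................           
═.........................           
═.........................           
═.........................           
═.........................           
......♣...................           
═.........................           
═.....♣...................           
═.....♣...................           
..........................           
..........................           
..........................           
...................♣......           


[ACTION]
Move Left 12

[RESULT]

                                     
                                     
                                     
                                     
                                     
                                     
                                     
       .....~~~.......~.~............
       ....~..~......~~...........♣..
       ......~.........~~.....#♣♣♣...
       ......~.......~.~~............
       ...............~~.............
       .....═........................
       .....═........................
       .....═.....@..................
       .....═........................
       .....═........................
       .....═........................
       .....═........................
       .^...═........................
       ^^.........♣..................
       ..#..═........................
       ♣..#.═.....♣..................
       .♣#..═.....♣..................
       .♣............................
       ..............................
       ..............................
       ........................♣.....


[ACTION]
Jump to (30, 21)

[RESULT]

...................                  
...................                  
...................                  
...................                  
...................                  
...................                  
...................                  
...................                  
...................                  
...................                  
...................                  
...................                  
...................                  
............♣......                  
..................@                  
..........♣♣.♣.....                  
                                     
                                     
                                     
                                     
                                     
                                     
                                     
                                     
                                     
                                     
                                     
                                     


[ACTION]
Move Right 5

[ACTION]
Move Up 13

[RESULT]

                                     
                                     
                                     
                                     
                                     
                                     
...~.~.............                  
..~~...........♣...                  
....~~.....#♣♣♣....                  
..~.~~.............                  
...~~..............                  
...................                  
...................                  
...................                  
..................@                  
...................                  
...................                  
...................                  
...................                  
...................                  
...................                  
...................                  
...................                  
...................                  
...................                  
...................                  
............♣......                  
...................                  


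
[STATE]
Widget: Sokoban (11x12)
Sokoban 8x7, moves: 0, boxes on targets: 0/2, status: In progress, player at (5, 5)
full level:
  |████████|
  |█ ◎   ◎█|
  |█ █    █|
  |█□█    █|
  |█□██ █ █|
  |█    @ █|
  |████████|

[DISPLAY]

████████   
█ ◎   ◎█   
█ █    █   
█□█    █   
█□██ █ █   
█    @ █   
████████   
Moves: 0  0
           
           
           
           


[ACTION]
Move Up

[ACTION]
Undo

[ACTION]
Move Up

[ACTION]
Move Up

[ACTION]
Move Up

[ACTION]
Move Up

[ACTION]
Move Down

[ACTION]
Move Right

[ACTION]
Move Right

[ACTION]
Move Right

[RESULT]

████████   
█ ◎   ◎█   
█ █    █   
█□█    █   
█□██ █ █   
█     @█   
████████   
Moves: 1  0
           
           
           
           


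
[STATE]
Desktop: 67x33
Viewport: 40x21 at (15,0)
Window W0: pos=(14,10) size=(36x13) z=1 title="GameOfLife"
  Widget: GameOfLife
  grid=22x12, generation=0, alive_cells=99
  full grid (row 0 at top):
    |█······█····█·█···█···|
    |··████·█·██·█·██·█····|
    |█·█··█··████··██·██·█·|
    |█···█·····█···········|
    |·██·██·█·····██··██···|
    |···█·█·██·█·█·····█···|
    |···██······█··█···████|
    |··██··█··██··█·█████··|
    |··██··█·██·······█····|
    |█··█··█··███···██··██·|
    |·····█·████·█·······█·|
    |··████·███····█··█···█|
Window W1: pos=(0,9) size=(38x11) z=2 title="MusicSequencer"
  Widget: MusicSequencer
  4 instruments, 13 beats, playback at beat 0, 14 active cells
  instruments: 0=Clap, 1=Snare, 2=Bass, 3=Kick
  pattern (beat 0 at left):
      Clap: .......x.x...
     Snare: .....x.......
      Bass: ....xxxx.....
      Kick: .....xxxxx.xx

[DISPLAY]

                                        
                                        
                                        
                                        
                                        
                                        
                                        
                                        
                                        
━━━━━━━━━━━━━━━━━━━━━━┓                 
r                     ┃━━━━━━━━━━━┓     
──────────────────────┨           ┃     
89012                 ┃───────────┨     
·█···                 ┃           ┃     
·····                 ┃           ┃     
·····                 ┃           ┃     
██·██                 ┃           ┃     
                      ┃           ┃     
                      ┃           ┃     
━━━━━━━━━━━━━━━━━━━━━━┛           ┃     
··██··█·██·······█····            ┃     


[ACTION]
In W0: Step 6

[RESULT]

                                        
                                        
                                        
                                        
                                        
                                        
                                        
                                        
                                        
━━━━━━━━━━━━━━━━━━━━━━┓                 
r                     ┃━━━━━━━━━━━┓     
──────────────────────┨           ┃     
89012                 ┃───────────┨     
·█···                 ┃           ┃     
·····                 ┃           ┃     
·····                 ┃           ┃     
██·██                 ┃           ┃     
                      ┃           ┃     
                      ┃           ┃     
━━━━━━━━━━━━━━━━━━━━━━┛           ┃     
·█·███··········█·█···            ┃     


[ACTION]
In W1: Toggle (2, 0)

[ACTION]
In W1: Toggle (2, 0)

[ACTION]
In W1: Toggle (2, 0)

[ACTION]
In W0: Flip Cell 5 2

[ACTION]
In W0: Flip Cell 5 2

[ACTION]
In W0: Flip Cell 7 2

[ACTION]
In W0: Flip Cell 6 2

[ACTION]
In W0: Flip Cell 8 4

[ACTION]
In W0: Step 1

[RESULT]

                                        
                                        
                                        
                                        
                                        
                                        
                                        
                                        
                                        
━━━━━━━━━━━━━━━━━━━━━━┓                 
r                     ┃━━━━━━━━━━━┓     
──────────────────────┨           ┃     
89012                 ┃───────────┨     
·█···                 ┃           ┃     
·····                 ┃           ┃     
·····                 ┃           ┃     
██·██                 ┃           ┃     
                      ┃           ┃     
                      ┃           ┃     
━━━━━━━━━━━━━━━━━━━━━━┛           ┃     
·█·██············█····            ┃     


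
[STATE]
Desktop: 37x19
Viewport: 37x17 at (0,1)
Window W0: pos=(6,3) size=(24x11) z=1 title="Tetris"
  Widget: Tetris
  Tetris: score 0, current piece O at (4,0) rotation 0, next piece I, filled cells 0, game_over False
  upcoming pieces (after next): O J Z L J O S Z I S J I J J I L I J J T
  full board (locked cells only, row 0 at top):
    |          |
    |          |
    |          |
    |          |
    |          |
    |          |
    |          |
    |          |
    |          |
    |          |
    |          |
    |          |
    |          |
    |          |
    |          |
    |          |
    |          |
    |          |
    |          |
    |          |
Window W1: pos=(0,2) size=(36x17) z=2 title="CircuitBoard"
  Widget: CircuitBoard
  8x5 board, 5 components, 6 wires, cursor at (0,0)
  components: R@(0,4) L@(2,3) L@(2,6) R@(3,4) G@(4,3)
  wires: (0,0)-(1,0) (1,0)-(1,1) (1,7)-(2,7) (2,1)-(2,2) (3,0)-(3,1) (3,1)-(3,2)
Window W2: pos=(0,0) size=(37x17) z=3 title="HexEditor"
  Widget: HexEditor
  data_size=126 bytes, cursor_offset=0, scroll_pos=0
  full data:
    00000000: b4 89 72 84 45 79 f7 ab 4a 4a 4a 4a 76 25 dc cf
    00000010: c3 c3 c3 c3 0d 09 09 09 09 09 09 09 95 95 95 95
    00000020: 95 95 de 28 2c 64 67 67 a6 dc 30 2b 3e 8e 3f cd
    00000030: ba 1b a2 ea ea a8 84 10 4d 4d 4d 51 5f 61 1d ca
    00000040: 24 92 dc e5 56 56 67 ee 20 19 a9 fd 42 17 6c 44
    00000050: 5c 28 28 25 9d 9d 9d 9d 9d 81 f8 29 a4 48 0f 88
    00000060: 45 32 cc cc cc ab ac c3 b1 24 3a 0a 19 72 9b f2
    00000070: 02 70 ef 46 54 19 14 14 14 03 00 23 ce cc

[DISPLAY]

┃ HexEditor                         ┃
┠───────────────────────────────────┨
┃00000000  B4 89 72 84 45 79 f7 ab  ┃
┃00000010  c3 c3 c3 c3 0d 09 09 09  ┃
┃00000020  95 95 de 28 2c 64 67 67  ┃
┃00000030  ba 1b a2 ea ea a8 84 10  ┃
┃00000040  24 92 dc e5 56 56 67 ee  ┃
┃00000050  5c 28 28 25 9d 9d 9d 9d  ┃
┃00000060  45 32 cc cc cc ab ac c3  ┃
┃00000070  02 70 ef 46 54 19 14 14  ┃
┃                                   ┃
┃                                   ┃
┃                                   ┃
┃                                   ┃
┃                                   ┃
┗━━━━━━━━━━━━━━━━━━━━━━━━━━━━━━━━━━━┛
┃                                  ┃ 


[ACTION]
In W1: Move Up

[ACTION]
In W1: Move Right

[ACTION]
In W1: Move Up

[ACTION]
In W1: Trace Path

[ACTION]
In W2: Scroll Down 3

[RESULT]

┃ HexEditor                         ┃
┠───────────────────────────────────┨
┃00000030  ba 1b a2 ea ea a8 84 10  ┃
┃00000040  24 92 dc e5 56 56 67 ee  ┃
┃00000050  5c 28 28 25 9d 9d 9d 9d  ┃
┃00000060  45 32 cc cc cc ab ac c3  ┃
┃00000070  02 70 ef 46 54 19 14 14  ┃
┃                                   ┃
┃                                   ┃
┃                                   ┃
┃                                   ┃
┃                                   ┃
┃                                   ┃
┃                                   ┃
┃                                   ┃
┗━━━━━━━━━━━━━━━━━━━━━━━━━━━━━━━━━━━┛
┃                                  ┃ 


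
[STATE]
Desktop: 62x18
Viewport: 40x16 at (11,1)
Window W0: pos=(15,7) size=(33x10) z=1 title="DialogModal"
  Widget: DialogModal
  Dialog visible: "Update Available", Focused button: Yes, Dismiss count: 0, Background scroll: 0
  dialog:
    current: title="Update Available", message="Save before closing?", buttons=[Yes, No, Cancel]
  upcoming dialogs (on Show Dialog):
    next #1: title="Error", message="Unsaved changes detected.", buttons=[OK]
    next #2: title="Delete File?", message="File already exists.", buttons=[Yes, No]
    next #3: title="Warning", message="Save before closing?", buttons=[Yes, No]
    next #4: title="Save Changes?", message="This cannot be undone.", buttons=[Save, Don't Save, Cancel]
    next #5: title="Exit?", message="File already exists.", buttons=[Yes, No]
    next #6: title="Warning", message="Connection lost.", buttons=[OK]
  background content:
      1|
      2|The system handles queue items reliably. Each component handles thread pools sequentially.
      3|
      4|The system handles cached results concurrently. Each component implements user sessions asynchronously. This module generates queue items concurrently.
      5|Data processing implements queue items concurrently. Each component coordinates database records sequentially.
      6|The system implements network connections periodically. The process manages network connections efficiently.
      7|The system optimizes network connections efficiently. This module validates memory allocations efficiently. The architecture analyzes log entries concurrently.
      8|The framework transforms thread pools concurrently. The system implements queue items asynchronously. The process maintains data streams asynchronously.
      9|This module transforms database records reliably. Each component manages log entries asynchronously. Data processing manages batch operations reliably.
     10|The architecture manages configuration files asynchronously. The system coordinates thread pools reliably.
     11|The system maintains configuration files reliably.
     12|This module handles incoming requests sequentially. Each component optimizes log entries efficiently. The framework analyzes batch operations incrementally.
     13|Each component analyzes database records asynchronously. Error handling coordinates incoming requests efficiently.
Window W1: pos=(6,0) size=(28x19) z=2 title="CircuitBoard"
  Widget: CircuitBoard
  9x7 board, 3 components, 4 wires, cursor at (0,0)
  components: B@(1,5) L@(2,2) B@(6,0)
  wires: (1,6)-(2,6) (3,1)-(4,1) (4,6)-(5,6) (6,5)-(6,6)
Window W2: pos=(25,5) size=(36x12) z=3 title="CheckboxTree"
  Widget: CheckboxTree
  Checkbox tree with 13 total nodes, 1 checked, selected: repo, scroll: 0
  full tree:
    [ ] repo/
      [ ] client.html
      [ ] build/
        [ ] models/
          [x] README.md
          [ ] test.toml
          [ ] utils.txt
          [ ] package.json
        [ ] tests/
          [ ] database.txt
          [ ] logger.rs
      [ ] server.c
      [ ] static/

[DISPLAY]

cuitBoard             ┃                 
──────────────────────┨                 
 1 2 3 4 5 6 7 8      ┃                 
.]                    ┃                 
              ┏━━━━━━━━━━━━━━━━━━━━━━━━━
              ┃ CheckboxTree            
              ┠─────────────────────────
        L     ┃>[-] repo/               
              ┃   [ ] client.html       
    ·         ┃   [-] build/            
    │         ┃     [-] models/         
    ·         ┃       [x] README.md     
              ┃       [ ] test.toml     
              ┃       [ ] utils.txt     
              ┃       [ ] package.json  
B             ┗━━━━━━━━━━━━━━━━━━━━━━━━━


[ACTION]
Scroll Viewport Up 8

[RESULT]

━━━━━━━━━━━━━━━━━━━━━━┓                 
cuitBoard             ┃                 
──────────────────────┨                 
 1 2 3 4 5 6 7 8      ┃                 
.]                    ┃                 
              ┏━━━━━━━━━━━━━━━━━━━━━━━━━
              ┃ CheckboxTree            
              ┠─────────────────────────
        L     ┃>[-] repo/               
              ┃   [ ] client.html       
    ·         ┃   [-] build/            
    │         ┃     [-] models/         
    ·         ┃       [x] README.md     
              ┃       [ ] test.toml     
              ┃       [ ] utils.txt     
              ┃       [ ] package.json  


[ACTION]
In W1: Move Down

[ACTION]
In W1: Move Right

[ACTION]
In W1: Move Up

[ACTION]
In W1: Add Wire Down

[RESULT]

━━━━━━━━━━━━━━━━━━━━━━┓                 
cuitBoard             ┃                 
──────────────────────┨                 
 1 2 3 4 5 6 7 8      ┃                 
   [.]                ┃                 
    │         ┏━━━━━━━━━━━━━━━━━━━━━━━━━
    ·         ┃ CheckboxTree            
              ┠─────────────────────────
        L     ┃>[-] repo/               
              ┃   [ ] client.html       
    ·         ┃   [-] build/            
    │         ┃     [-] models/         
    ·         ┃       [x] README.md     
              ┃       [ ] test.toml     
              ┃       [ ] utils.txt     
              ┃       [ ] package.json  


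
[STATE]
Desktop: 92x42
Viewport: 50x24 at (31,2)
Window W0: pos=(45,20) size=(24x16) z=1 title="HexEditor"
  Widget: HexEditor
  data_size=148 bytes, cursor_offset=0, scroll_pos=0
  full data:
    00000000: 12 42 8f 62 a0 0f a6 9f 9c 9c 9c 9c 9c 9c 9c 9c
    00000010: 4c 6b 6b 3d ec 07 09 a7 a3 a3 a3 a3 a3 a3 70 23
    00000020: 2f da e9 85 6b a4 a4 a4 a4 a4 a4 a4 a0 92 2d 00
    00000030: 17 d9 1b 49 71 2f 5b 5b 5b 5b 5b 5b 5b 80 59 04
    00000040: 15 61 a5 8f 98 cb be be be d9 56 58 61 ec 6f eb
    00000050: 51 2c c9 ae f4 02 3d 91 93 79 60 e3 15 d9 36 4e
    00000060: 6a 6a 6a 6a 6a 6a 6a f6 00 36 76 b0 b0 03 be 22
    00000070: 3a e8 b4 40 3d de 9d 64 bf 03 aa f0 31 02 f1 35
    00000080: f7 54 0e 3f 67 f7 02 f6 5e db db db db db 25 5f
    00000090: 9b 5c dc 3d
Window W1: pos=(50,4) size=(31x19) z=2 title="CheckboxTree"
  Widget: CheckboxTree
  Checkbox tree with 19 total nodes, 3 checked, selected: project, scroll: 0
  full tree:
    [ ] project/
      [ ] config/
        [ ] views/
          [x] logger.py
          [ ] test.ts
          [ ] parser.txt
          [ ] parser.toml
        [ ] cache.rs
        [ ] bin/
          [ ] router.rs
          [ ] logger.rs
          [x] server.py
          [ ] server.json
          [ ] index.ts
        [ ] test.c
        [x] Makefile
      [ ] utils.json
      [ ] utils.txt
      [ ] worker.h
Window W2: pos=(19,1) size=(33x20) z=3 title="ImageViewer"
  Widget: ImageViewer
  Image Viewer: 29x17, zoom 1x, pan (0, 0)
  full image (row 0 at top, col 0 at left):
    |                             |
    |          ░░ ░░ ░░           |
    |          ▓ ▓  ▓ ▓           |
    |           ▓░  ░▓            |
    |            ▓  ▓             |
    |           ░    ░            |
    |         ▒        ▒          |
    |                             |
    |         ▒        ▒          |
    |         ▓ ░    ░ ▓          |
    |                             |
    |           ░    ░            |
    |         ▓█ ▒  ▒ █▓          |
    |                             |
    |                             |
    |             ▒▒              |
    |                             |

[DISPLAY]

r                   ┃                             
────────────────────┨                             
                    ┃━━━━━━━━━━━━━━━━━━━━━━━━━━━━┓
░ ░░ ░░             ┃CheckboxTree                ┃
 ▓  ▓ ▓             ┃────────────────────────────┨
▓░  ░▓              ┃[-] project/                ┃
 ▓  ▓               ┃  [-] config/               ┃
░    ░              ┃    [-] views/              ┃
       ▒            ┃      [x] logger.py         ┃
                    ┃      [ ] test.ts           ┃
       ▒            ┃      [ ] parser.txt        ┃
░    ░ ▓            ┃      [ ] parser.toml       ┃
                    ┃    [ ] cache.rs            ┃
░    ░              ┃    [-] bin/                ┃
 ▒  ▒ █▓            ┃      [ ] router.rs         ┃
                    ┃      [ ] logger.rs         ┃
                    ┃      [x] server.py         ┃
  ▒▒                ┃      [ ] server.json       ┃
━━━━━━━━━━━━━━━━━━━━┛      [ ] index.ts          ┃
              ┃ Hex┃     [ ] test.c              ┃
              ┠────┗━━━━━━━━━━━━━━━━━━━━━━━━━━━━━┛
              ┃00000000  12 42 8f 62 ┃            
              ┃00000010  4c 6b 6b 3d ┃            
              ┃00000020  2f da e9 85 ┃            


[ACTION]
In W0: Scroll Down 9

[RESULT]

r                   ┃                             
────────────────────┨                             
                    ┃━━━━━━━━━━━━━━━━━━━━━━━━━━━━┓
░ ░░ ░░             ┃CheckboxTree                ┃
 ▓  ▓ ▓             ┃────────────────────────────┨
▓░  ░▓              ┃[-] project/                ┃
 ▓  ▓               ┃  [-] config/               ┃
░    ░              ┃    [-] views/              ┃
       ▒            ┃      [x] logger.py         ┃
                    ┃      [ ] test.ts           ┃
       ▒            ┃      [ ] parser.txt        ┃
░    ░ ▓            ┃      [ ] parser.toml       ┃
                    ┃    [ ] cache.rs            ┃
░    ░              ┃    [-] bin/                ┃
 ▒  ▒ █▓            ┃      [ ] router.rs         ┃
                    ┃      [ ] logger.rs         ┃
                    ┃      [x] server.py         ┃
  ▒▒                ┃      [ ] server.json       ┃
━━━━━━━━━━━━━━━━━━━━┛      [ ] index.ts          ┃
              ┃ Hex┃     [ ] test.c              ┃
              ┠────┗━━━━━━━━━━━━━━━━━━━━━━━━━━━━━┛
              ┃00000090  9b 5c dc 3d ┃            
              ┃                      ┃            
              ┃                      ┃            


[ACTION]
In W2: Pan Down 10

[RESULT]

r                   ┃                             
────────────────────┨                             
                    ┃━━━━━━━━━━━━━━━━━━━━━━━━━━━━┓
░    ░              ┃CheckboxTree                ┃
 ▒  ▒ █▓            ┃────────────────────────────┨
                    ┃[-] project/                ┃
                    ┃  [-] config/               ┃
  ▒▒                ┃    [-] views/              ┃
                    ┃      [x] logger.py         ┃
                    ┃      [ ] test.ts           ┃
                    ┃      [ ] parser.txt        ┃
                    ┃      [ ] parser.toml       ┃
                    ┃    [ ] cache.rs            ┃
                    ┃    [-] bin/                ┃
                    ┃      [ ] router.rs         ┃
                    ┃      [ ] logger.rs         ┃
                    ┃      [x] server.py         ┃
                    ┃      [ ] server.json       ┃
━━━━━━━━━━━━━━━━━━━━┛      [ ] index.ts          ┃
              ┃ Hex┃     [ ] test.c              ┃
              ┠────┗━━━━━━━━━━━━━━━━━━━━━━━━━━━━━┛
              ┃00000090  9b 5c dc 3d ┃            
              ┃                      ┃            
              ┃                      ┃            


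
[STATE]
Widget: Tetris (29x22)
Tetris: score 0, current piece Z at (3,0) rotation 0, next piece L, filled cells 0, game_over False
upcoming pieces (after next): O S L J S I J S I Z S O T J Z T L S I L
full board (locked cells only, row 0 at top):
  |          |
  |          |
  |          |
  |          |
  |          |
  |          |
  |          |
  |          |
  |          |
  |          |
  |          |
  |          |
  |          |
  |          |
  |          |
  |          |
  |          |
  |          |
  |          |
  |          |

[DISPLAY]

   ▓▓     │Next:             
    ▓▓    │  ▒               
          │▒▒▒               
          │                  
          │                  
          │                  
          │Score:            
          │0                 
          │                  
          │                  
          │                  
          │                  
          │                  
          │                  
          │                  
          │                  
          │                  
          │                  
          │                  
          │                  
          │                  
          │                  


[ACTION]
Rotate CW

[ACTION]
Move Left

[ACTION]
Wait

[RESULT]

          │Next:             
   ▓      │  ▒               
  ▓▓      │▒▒▒               
  ▓       │                  
          │                  
          │                  
          │Score:            
          │0                 
          │                  
          │                  
          │                  
          │                  
          │                  
          │                  
          │                  
          │                  
          │                  
          │                  
          │                  
          │                  
          │                  
          │                  


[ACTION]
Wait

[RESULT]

          │Next:             
          │  ▒               
   ▓      │▒▒▒               
  ▓▓      │                  
  ▓       │                  
          │                  
          │Score:            
          │0                 
          │                  
          │                  
          │                  
          │                  
          │                  
          │                  
          │                  
          │                  
          │                  
          │                  
          │                  
          │                  
          │                  
          │                  


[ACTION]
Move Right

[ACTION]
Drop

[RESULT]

          │Next:             
          │  ▒               
          │▒▒▒               
    ▓     │                  
   ▓▓     │                  
   ▓      │                  
          │Score:            
          │0                 
          │                  
          │                  
          │                  
          │                  
          │                  
          │                  
          │                  
          │                  
          │                  
          │                  
          │                  
          │                  
          │                  
          │                  


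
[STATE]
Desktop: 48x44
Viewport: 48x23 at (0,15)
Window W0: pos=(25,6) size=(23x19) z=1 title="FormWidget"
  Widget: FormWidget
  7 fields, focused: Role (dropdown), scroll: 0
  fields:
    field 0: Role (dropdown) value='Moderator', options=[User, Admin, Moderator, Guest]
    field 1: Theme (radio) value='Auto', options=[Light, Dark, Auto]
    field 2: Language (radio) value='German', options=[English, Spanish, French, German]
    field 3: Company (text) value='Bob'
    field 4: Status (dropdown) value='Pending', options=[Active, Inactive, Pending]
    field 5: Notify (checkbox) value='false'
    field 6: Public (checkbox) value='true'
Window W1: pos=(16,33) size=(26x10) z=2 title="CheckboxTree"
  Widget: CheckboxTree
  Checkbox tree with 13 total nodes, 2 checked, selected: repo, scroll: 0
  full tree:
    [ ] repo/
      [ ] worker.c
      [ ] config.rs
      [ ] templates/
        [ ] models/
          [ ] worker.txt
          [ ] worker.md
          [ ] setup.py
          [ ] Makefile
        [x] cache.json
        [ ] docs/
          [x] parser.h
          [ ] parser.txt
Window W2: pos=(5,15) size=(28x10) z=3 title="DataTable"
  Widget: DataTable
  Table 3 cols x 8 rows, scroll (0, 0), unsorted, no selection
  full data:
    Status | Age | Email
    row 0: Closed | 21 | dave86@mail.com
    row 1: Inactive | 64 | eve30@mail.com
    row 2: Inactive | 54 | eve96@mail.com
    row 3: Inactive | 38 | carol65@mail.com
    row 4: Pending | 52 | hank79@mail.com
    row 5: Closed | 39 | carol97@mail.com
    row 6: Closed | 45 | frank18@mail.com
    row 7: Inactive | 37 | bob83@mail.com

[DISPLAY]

     ┏━━━━━━━━━━━━━━━━━━━━━━━━━━┓c:     [x]    ┃
     ┃ DataTable                ┃              ┃
     ┠──────────────────────────┨              ┃
     ┃Status  │Age│Email        ┃              ┃
     ┃────────┼───┼─────────────┃              ┃
     ┃Closed  │21 │dave86@mail.c┃              ┃
     ┃Inactive│64 │eve30@mail.co┃              ┃
     ┃Inactive│54 │eve96@mail.co┃              ┃
     ┃Inactive│38 │carol65@mail.┃              ┃
     ┗━━━━━━━━━━━━━━━━━━━━━━━━━━┛━━━━━━━━━━━━━━┛
                                                
                                                
                                                
                                                
                                                
                                                
                                                
                                                
                ┏━━━━━━━━━━━━━━━━━━━━━━━━┓      
                ┃ CheckboxTree           ┃      
                ┠────────────────────────┨      
                ┃>[-] repo/              ┃      
                ┃   [ ] worker.c         ┃      


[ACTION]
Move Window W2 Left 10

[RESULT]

┏━━━━━━━━━━━━━━━━━━━━━━━━━━┓Public:     [x]    ┃
┃ DataTable                ┃                   ┃
┠──────────────────────────┨                   ┃
┃Status  │Age│Email        ┃                   ┃
┃────────┼───┼─────────────┃                   ┃
┃Closed  │21 │dave86@mail.c┃                   ┃
┃Inactive│64 │eve30@mail.co┃                   ┃
┃Inactive│54 │eve96@mail.co┃                   ┃
┃Inactive│38 │carol65@mail.┃                   ┃
┗━━━━━━━━━━━━━━━━━━━━━━━━━━┛━━━━━━━━━━━━━━━━━━━┛
                                                
                                                
                                                
                                                
                                                
                                                
                                                
                                                
                ┏━━━━━━━━━━━━━━━━━━━━━━━━┓      
                ┃ CheckboxTree           ┃      
                ┠────────────────────────┨      
                ┃>[-] repo/              ┃      
                ┃   [ ] worker.c         ┃      


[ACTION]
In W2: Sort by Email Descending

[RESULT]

┏━━━━━━━━━━━━━━━━━━━━━━━━━━┓Public:     [x]    ┃
┃ DataTable                ┃                   ┃
┠──────────────────────────┨                   ┃
┃Status  │Age│Email        ┃                   ┃
┃────────┼───┼─────────────┃                   ┃
┃Pending │52 │hank79@mail.c┃                   ┃
┃Closed  │45 │frank18@mail.┃                   ┃
┃Inactive│54 │eve96@mail.co┃                   ┃
┃Inactive│64 │eve30@mail.co┃                   ┃
┗━━━━━━━━━━━━━━━━━━━━━━━━━━┛━━━━━━━━━━━━━━━━━━━┛
                                                
                                                
                                                
                                                
                                                
                                                
                                                
                                                
                ┏━━━━━━━━━━━━━━━━━━━━━━━━┓      
                ┃ CheckboxTree           ┃      
                ┠────────────────────────┨      
                ┃>[-] repo/              ┃      
                ┃   [ ] worker.c         ┃      
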